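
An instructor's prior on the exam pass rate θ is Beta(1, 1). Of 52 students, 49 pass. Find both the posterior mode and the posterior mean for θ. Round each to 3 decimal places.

Posterior: Beta(1+49, 1+3) = Beta(50, 4).
Mode = (50−1)/(50+4−2) = 49/52 = 0.942.
With a flat prior the MAP equals the MLE, 49/52.
Mean = 50/(50+4) = 50/54 = 0.926.

MAP: 0.942. Posterior mean: 0.926.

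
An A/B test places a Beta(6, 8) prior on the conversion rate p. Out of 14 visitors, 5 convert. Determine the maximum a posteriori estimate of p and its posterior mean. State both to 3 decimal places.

Posterior: Beta(6+5, 8+9) = Beta(11, 17).
Mode = (11−1)/(11+17−2) = 10/26 = 0.385.
Mean = 11/(11+17) = 11/28 = 0.393.

MAP = 0.385; posterior mean = 0.393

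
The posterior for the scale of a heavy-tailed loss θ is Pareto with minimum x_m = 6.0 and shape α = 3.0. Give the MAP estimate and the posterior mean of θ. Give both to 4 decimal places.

MAP: 6.0000. Posterior mean: 9.0000.

The Pareto density is strictly decreasing on [x_m, ∞), so the mode is x_m = 6.0000.
Mean = α·x_m/(α−1) = 3.0·6.0/2.0 = 9.0000.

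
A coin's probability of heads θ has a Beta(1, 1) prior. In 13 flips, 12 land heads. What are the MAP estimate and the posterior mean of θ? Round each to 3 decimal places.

MAP estimate = 0.923, posterior mean = 0.867

Posterior: Beta(1+12, 1+1) = Beta(13, 2).
Mode = (13−1)/(13+2−2) = 12/13 = 0.923.
Mean = 13/(13+2) = 13/15 = 0.867.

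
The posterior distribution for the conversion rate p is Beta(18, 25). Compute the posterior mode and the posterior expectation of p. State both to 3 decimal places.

Mode = (18−1)/(18+25−2) = 17/41 = 0.415.
Mean = 18/(18+25) = 18/43 = 0.419.

p_MAP = 0.415, E[p|data] = 0.419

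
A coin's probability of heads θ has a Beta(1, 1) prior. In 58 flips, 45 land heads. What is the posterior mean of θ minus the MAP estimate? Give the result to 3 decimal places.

-0.009

Posterior: Beta(1+45, 1+13) = Beta(46, 14).
Mode = (46−1)/(46+14−2) = 45/58 = 0.776.
Mean = 46/(46+14) = 46/60 = 0.767.
Difference = 0.767 − 0.776 = -0.009.
Left-skewed posterior ⇒ mean < mode.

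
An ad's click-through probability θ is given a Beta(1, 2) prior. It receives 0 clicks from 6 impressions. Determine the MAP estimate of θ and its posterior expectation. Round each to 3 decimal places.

Posterior: Beta(1+0, 2+6) = Beta(1, 8).
Since α = 1 ≤ 1 and β > 1, the Beta density is monotone decreasing on [0,1]; the mode is at 0.
Mean = 1/(1+8) = 0.111.
Mean > mode: the posterior has a right tail.

MAP: 0.000. Posterior mean: 0.111.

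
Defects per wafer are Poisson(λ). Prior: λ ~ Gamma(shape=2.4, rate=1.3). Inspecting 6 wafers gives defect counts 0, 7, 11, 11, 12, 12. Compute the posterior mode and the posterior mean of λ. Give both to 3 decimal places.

MAP = 7.452; posterior mean = 7.589

Σ counts = 53. Posterior: Gamma(shape = 2.4+53 = 55.4, rate = 1.3+6 = 7.3).
Mode = (α−1)/β = 54.4/7.3 = 7.452.
Mean = α/β = 55.4/7.3 = 7.589.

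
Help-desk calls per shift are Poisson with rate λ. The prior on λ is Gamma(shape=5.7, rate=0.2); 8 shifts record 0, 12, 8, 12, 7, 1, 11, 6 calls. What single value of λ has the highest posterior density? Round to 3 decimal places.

Σ counts = 57. Posterior: Gamma(shape = 5.7+57 = 62.7, rate = 0.2+8 = 8.2).
Mode = (α−1)/β = 61.7/8.2 = 7.524.
Mean = α/β = 62.7/8.2 = 7.646.
This is the posterior mode — the MAP estimate.

7.524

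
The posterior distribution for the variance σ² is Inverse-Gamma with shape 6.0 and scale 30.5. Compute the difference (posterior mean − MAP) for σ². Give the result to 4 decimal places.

Mode = β/(α+1) = 30.5/7.0 = 4.3571.
Mean = β/(α−1) = 30.5/5.0 = 6.1000.
Difference = 6.1000 − 4.3571 = 1.7429.
The mean is pulled above the mode by the posterior's right skew.

1.7429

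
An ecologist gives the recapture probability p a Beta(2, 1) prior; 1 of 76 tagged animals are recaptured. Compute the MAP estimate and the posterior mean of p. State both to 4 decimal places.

MAP = 0.0260, posterior mean = 0.0380

Posterior: Beta(2+1, 1+75) = Beta(3, 76).
Mode = (3−1)/(3+76−2) = 2/77 = 0.0260.
Mean = 3/(3+76) = 3/79 = 0.0380.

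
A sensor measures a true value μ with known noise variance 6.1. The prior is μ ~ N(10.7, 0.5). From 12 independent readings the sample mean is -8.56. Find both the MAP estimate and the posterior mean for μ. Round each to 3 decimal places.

Posterior for μ is Normal. Precision-weighted mean: (1/0.5·10.7 + 12/6.1·-8.56) / (1/0.5 + 12/6.1) = 1.150.
A Normal posterior is symmetric, so mode = mean.

μ_MAP = 1.150, E[μ|data] = 1.150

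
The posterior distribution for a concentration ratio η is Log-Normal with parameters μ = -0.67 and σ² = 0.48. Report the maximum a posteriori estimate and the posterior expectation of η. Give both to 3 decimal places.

Mode = exp(μ − σ²) = exp(-1.15) = 0.317.
Mean = exp(μ + σ²/2) = exp(-0.430) = 0.651.

maximum a posteriori estimate = 0.317, posterior expectation = 0.651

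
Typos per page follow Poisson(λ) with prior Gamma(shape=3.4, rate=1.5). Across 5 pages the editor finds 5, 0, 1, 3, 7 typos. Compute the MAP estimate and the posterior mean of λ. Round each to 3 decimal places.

MAP: 2.831. Posterior mean: 2.985.

Σ counts = 16. Posterior: Gamma(shape = 3.4+16 = 19.4, rate = 1.5+5 = 6.5).
Mode = (α−1)/β = 18.4/6.5 = 2.831.
Mean = α/β = 19.4/6.5 = 2.985.
Right-skewed posterior ⇒ mode < mean.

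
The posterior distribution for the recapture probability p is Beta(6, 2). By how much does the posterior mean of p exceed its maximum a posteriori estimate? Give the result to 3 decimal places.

-0.083

Mode = (6−1)/(6+2−2) = 5/6 = 0.833.
Mean = 6/(6+2) = 6/8 = 0.750.
Difference = 0.750 − 0.833 = -0.083.
Mode > mean: the posterior has a left tail.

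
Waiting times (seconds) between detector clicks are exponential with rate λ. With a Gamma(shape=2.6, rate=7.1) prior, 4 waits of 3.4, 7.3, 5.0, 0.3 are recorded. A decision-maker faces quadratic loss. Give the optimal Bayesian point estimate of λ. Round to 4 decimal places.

0.2857

Σ times = 16.0. Posterior: Gamma(shape = 2.6+4 = 6.6, rate = 7.1+16.0 = 23.1).
Mode = (α−1)/β = 5.6/23.1 = 0.2424.
Mean = α/β = 6.6/23.1 = 0.2857.
Quadratic loss ⇒ the optimal estimator is the posterior mean.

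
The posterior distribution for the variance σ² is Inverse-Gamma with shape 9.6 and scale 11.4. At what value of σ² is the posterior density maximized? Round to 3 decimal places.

1.075

Mode = β/(α+1) = 11.4/10.6 = 1.075.
Mean = β/(α−1) = 11.4/8.6 = 1.326.
This is the posterior mode — the MAP estimate.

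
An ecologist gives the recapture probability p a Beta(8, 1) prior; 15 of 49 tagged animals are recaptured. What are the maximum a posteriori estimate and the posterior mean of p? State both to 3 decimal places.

Posterior: Beta(8+15, 1+34) = Beta(23, 35).
Mode = (23−1)/(23+35−2) = 22/56 = 0.393.
Mean = 23/(23+35) = 23/58 = 0.397.

MAP = 0.393; posterior mean = 0.397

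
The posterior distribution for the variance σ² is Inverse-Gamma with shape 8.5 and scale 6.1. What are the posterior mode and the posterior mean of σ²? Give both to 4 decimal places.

σ²_MAP = 0.6421, E[σ²|data] = 0.8133

Mode = β/(α+1) = 6.1/9.5 = 0.6421.
Mean = β/(α−1) = 6.1/7.5 = 0.8133.
Mean > mode: the posterior has a right tail.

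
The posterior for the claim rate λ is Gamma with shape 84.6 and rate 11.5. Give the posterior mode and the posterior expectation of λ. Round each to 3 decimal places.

MAP: 7.270. Posterior mean: 7.357.

Mode = (α−1)/β = 83.6/11.5 = 7.270.
Mean = α/β = 84.6/11.5 = 7.357.
Right-skewed posterior ⇒ mode < mean.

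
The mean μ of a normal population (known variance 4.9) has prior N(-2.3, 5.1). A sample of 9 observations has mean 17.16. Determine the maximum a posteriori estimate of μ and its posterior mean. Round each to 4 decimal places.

Posterior for μ is Normal. Precision-weighted mean: (1/5.1·-2.3 + 9/4.9·17.16) / (1/5.1 + 9/4.9) = 15.2830.
A Normal posterior is symmetric, so mode = mean.

MAP = 15.2830, posterior mean = 15.2830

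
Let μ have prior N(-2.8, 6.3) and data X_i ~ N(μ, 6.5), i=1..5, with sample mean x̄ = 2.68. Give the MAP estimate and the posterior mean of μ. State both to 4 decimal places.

MAP: 1.7426. Posterior mean: 1.7426.

Posterior for μ is Normal. Precision-weighted mean: (1/6.3·-2.8 + 5/6.5·2.68) / (1/6.3 + 5/6.5) = 1.7426.
A Normal posterior is symmetric, so mode = mean.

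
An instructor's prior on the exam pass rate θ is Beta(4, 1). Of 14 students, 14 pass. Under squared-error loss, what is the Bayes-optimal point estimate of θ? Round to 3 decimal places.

0.947

Posterior: Beta(4+14, 1+0) = Beta(18, 1).
Since β = 1 ≤ 1 and α > 1, the Beta density is monotone increasing on [0,1]; the mode is at 1.
Mean = 18/(18+1) = 0.947.
Squared-error loss ⇒ the optimal estimator is the posterior mean.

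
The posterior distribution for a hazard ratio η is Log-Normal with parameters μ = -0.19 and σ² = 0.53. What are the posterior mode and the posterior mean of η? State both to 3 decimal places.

Mode = exp(μ − σ²) = exp(-0.72) = 0.487.
Mean = exp(μ + σ²/2) = exp(0.075) = 1.078.
Mean > mode: the posterior has a right tail.

MAP = 0.487; posterior mean = 1.078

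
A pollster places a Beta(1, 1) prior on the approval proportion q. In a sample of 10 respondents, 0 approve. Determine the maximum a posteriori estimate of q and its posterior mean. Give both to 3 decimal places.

MAP = 0.000, posterior mean = 0.083

Posterior: Beta(1+0, 1+10) = Beta(1, 11).
Since α = 1 ≤ 1 and β > 1, the Beta density is monotone decreasing on [0,1]; the mode is at 0.
Mean = 1/(1+11) = 0.083.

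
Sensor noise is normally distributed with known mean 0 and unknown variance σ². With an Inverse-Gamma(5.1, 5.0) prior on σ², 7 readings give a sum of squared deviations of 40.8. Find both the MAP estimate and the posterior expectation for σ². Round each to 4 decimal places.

σ²_MAP = 2.6458, E[σ²|data] = 3.3421

Posterior: Inverse-Gamma(shape = 5.1+7/2 = 8.6, scale = 5.0+40.8/2 = 25.4).
Mode = β/(α+1) = 25.4/9.6 = 2.6458.
Mean = β/(α−1) = 25.4/7.6 = 3.3421.
Right-skewed posterior ⇒ mode < mean.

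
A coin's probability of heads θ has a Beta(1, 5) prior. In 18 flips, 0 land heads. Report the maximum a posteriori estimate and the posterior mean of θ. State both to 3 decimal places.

MAP = 0.000, posterior mean = 0.042

Posterior: Beta(1+0, 5+18) = Beta(1, 23).
Since α = 1 ≤ 1 and β > 1, the Beta density is monotone decreasing on [0,1]; the mode is at 0.
Mean = 1/(1+23) = 0.042.
The posterior is right-skewed, so the mean exceeds the mode.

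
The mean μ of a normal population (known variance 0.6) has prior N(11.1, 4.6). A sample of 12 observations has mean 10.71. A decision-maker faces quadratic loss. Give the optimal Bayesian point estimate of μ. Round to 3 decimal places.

Posterior for μ is Normal. Precision-weighted mean: (1/4.6·11.1 + 12/0.6·10.71) / (1/4.6 + 12/0.6) = 10.714.
A Normal posterior is symmetric, so mode = mean.
Quadratic loss ⇒ the optimal estimator is the posterior mean.

10.714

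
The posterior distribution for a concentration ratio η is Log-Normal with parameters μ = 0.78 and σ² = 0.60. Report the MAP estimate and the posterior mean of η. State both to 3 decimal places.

Mode = exp(μ − σ²) = exp(0.18) = 1.197.
Mean = exp(μ + σ²/2) = exp(1.080) = 2.945.
Right-skewed posterior ⇒ mode < mean.

MAP: 1.197. Posterior mean: 2.945.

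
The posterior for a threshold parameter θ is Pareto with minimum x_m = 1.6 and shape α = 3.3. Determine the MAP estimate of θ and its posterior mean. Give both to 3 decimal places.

MAP = 1.600; posterior mean = 2.296

The Pareto density is strictly decreasing on [x_m, ∞), so the mode is x_m = 1.600.
Mean = α·x_m/(α−1) = 3.3·1.6/2.3 = 2.296.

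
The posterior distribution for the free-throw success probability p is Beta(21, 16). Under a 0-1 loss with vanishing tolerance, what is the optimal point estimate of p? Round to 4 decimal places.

Mode = (21−1)/(21+16−2) = 20/35 = 0.5714.
Mean = 21/(21+16) = 21/37 = 0.5676.
This is the posterior mode — the MAP estimate.

0.5714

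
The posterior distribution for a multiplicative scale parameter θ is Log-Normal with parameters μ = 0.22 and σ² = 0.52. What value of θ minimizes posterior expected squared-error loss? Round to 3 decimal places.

1.616

Mode = exp(μ − σ²) = exp(-0.30) = 0.741.
Mean = exp(μ + σ²/2) = exp(0.480) = 1.616.
Squared-error loss ⇒ the optimal estimator is the posterior mean.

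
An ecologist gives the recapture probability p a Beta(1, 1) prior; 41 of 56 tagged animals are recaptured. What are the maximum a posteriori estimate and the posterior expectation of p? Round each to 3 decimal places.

maximum a posteriori estimate = 0.732, posterior expectation = 0.724

Posterior: Beta(1+41, 1+15) = Beta(42, 16).
Mode = (42−1)/(42+16−2) = 41/56 = 0.732.
With a flat prior the MAP equals the MLE, 41/56.
Mean = 42/(42+16) = 42/58 = 0.724.
Mode > mean: the posterior has a left tail.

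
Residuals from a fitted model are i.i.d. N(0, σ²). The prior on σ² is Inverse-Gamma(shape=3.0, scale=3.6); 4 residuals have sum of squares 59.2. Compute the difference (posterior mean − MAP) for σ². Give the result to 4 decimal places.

Posterior: Inverse-Gamma(shape = 3.0+4/2 = 5.0, scale = 3.6+59.2/2 = 33.2).
Mode = β/(α+1) = 33.2/6.0 = 5.5333.
Mean = β/(α−1) = 33.2/4.0 = 8.3000.
Difference = 8.3000 − 5.5333 = 2.7667.
Mean > mode: the posterior has a right tail.

2.7667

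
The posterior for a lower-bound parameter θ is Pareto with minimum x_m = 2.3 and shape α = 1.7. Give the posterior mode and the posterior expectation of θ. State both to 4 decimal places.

The Pareto density is strictly decreasing on [x_m, ∞), so the mode is x_m = 2.3000.
Mean = α·x_m/(α−1) = 1.7·2.3/0.7 = 5.5857.
The posterior is right-skewed, so the mean exceeds the mode.

MAP = 2.3000; posterior mean = 5.5857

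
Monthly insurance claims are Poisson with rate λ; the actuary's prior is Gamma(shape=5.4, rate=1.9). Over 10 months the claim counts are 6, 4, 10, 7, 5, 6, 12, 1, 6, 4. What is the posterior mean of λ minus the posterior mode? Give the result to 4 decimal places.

Σ counts = 61. Posterior: Gamma(shape = 5.4+61 = 66.4, rate = 1.9+10 = 11.9).
Mode = (α−1)/β = 65.4/11.9 = 5.4958.
Mean = α/β = 66.4/11.9 = 5.5798.
Difference = 5.5798 − 5.4958 = 0.0840.
The posterior is right-skewed, so the mean exceeds the mode.

0.0840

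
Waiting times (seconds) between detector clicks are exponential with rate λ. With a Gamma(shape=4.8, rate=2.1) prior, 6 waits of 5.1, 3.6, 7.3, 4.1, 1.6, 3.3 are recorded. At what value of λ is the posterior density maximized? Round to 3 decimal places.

Σ times = 25.0. Posterior: Gamma(shape = 4.8+6 = 10.8, rate = 2.1+25.0 = 27.1).
Mode = (α−1)/β = 9.8/27.1 = 0.362.
Mean = α/β = 10.8/27.1 = 0.399.
This is the posterior mode — the MAP estimate.

0.362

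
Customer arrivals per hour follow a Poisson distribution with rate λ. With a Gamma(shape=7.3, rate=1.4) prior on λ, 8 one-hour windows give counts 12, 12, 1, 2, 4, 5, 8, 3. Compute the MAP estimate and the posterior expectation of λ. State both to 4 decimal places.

Σ counts = 47. Posterior: Gamma(shape = 7.3+47 = 54.3, rate = 1.4+8 = 9.4).
Mode = (α−1)/β = 53.3/9.4 = 5.6702.
Mean = α/β = 54.3/9.4 = 5.7766.

λ_MAP = 5.6702, E[λ|data] = 5.7766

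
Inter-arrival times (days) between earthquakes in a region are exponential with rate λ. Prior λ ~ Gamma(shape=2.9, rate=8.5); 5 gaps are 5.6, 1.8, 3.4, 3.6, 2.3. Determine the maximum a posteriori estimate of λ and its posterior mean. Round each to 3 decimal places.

Σ times = 16.7. Posterior: Gamma(shape = 2.9+5 = 7.9, rate = 8.5+16.7 = 25.2).
Mode = (α−1)/β = 6.9/25.2 = 0.274.
Mean = α/β = 7.9/25.2 = 0.313.

MAP: 0.274. Posterior mean: 0.313.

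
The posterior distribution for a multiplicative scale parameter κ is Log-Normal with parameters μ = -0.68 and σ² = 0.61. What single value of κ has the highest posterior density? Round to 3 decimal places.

0.275

Mode = exp(μ − σ²) = exp(-1.29) = 0.275.
Mean = exp(μ + σ²/2) = exp(-0.375) = 0.687.
This is the posterior mode — the MAP estimate.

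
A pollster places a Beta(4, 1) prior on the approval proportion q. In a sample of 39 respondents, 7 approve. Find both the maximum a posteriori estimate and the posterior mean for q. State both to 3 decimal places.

Posterior: Beta(4+7, 1+32) = Beta(11, 33).
Mode = (11−1)/(11+33−2) = 10/42 = 0.238.
Mean = 11/(11+33) = 11/44 = 0.250.

MAP: 0.238. Posterior mean: 0.250.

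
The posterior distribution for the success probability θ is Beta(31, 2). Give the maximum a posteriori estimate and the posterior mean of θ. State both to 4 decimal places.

MAP = 0.9677, posterior mean = 0.9394

Mode = (31−1)/(31+2−2) = 30/31 = 0.9677.
Mean = 31/(31+2) = 31/33 = 0.9394.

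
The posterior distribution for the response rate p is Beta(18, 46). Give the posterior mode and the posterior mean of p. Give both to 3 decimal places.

MAP = 0.274; posterior mean = 0.281

Mode = (18−1)/(18+46−2) = 17/62 = 0.274.
Mean = 18/(18+46) = 18/64 = 0.281.
The mean is pulled above the mode by the posterior's right skew.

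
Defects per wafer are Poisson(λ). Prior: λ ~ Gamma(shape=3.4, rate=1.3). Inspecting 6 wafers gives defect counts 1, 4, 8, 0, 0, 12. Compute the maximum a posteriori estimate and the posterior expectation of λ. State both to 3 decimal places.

Σ counts = 25. Posterior: Gamma(shape = 3.4+25 = 28.4, rate = 1.3+6 = 7.3).
Mode = (α−1)/β = 27.4/7.3 = 3.753.
Mean = α/β = 28.4/7.3 = 3.890.

maximum a posteriori estimate = 3.753, posterior expectation = 3.890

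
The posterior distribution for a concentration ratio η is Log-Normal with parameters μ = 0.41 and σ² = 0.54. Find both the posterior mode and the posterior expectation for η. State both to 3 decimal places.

Mode = exp(μ − σ²) = exp(-0.13) = 0.878.
Mean = exp(μ + σ²/2) = exp(0.680) = 1.974.

MAP = 0.878, posterior mean = 1.974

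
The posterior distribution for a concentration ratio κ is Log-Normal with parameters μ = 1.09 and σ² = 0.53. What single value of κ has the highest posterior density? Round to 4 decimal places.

1.7507

Mode = exp(μ − σ²) = exp(0.56) = 1.7507.
Mean = exp(μ + σ²/2) = exp(1.355) = 3.8768.
This is the posterior mode — the MAP estimate.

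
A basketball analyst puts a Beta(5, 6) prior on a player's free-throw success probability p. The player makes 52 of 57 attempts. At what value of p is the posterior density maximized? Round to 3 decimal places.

Posterior: Beta(5+52, 6+5) = Beta(57, 11).
Mode = (57−1)/(57+11−2) = 56/66 = 0.848.
Mean = 57/(57+11) = 57/68 = 0.838.
This is the posterior mode — the MAP estimate.

0.848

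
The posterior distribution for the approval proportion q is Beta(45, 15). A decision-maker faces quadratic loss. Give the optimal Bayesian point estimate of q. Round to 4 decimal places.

Mode = (45−1)/(45+15−2) = 44/58 = 0.7586.
Mean = 45/(45+15) = 45/60 = 0.7500.
Quadratic loss ⇒ the optimal estimator is the posterior mean.

0.7500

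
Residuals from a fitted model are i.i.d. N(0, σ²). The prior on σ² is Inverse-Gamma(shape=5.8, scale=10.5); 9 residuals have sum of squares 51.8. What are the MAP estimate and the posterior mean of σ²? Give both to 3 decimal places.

Posterior: Inverse-Gamma(shape = 5.8+9/2 = 10.3, scale = 10.5+51.8/2 = 36.4).
Mode = β/(α+1) = 36.4/11.3 = 3.221.
Mean = β/(α−1) = 36.4/9.3 = 3.914.
Mean > mode: the posterior has a right tail.

MAP: 3.221. Posterior mean: 3.914.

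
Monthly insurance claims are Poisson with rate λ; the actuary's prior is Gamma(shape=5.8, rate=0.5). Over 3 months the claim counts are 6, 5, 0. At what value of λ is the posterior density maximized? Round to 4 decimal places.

Σ counts = 11. Posterior: Gamma(shape = 5.8+11 = 16.8, rate = 0.5+3 = 3.5).
Mode = (α−1)/β = 15.8/3.5 = 4.5143.
Mean = α/β = 16.8/3.5 = 4.8000.
This is the posterior mode — the MAP estimate.

4.5143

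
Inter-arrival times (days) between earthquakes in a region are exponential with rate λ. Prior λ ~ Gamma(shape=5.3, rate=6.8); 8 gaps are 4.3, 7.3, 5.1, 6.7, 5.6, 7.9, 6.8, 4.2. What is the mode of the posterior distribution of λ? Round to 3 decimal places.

0.225

Σ times = 47.9. Posterior: Gamma(shape = 5.3+8 = 13.3, rate = 6.8+47.9 = 54.7).
Mode = (α−1)/β = 12.3/54.7 = 0.225.
Mean = α/β = 13.3/54.7 = 0.243.
This is the posterior mode — the MAP estimate.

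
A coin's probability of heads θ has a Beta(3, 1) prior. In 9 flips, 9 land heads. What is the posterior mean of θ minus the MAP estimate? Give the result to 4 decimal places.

-0.0769

Posterior: Beta(3+9, 1+0) = Beta(12, 1).
Since β = 1 ≤ 1 and α > 1, the Beta density is monotone increasing on [0,1]; the mode is at 1.
Mean = 12/(12+1) = 0.9231.
Difference = 0.9231 − 1.0000 = -0.0769.
The posterior is left-skewed, so the mode exceeds the mean.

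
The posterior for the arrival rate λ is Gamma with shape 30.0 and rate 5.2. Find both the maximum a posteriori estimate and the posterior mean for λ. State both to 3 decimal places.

MAP: 5.577. Posterior mean: 5.769.

Mode = (α−1)/β = 29.0/5.2 = 5.577.
Mean = α/β = 30.0/5.2 = 5.769.
The posterior is right-skewed, so the mean exceeds the mode.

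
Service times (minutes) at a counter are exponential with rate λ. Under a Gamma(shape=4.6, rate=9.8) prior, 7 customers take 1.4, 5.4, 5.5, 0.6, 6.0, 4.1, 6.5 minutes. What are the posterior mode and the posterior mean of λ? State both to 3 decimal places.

posterior mode = 0.270, posterior mean = 0.295

Σ times = 29.5. Posterior: Gamma(shape = 4.6+7 = 11.6, rate = 9.8+29.5 = 39.3).
Mode = (α−1)/β = 10.6/39.3 = 0.270.
Mean = α/β = 11.6/39.3 = 0.295.
The posterior is right-skewed, so the mean exceeds the mode.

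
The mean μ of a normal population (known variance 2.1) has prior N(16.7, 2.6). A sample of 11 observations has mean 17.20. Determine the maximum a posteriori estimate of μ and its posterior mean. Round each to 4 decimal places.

MAP = 17.1658; posterior mean = 17.1658

Posterior for μ is Normal. Precision-weighted mean: (1/2.6·16.7 + 11/2.1·17.20) / (1/2.6 + 11/2.1) = 17.1658.
A Normal posterior is symmetric, so mode = mean.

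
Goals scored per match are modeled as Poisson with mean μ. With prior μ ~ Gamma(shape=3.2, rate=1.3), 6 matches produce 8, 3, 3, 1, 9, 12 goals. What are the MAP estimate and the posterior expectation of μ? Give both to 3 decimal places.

Σ counts = 36. Posterior: Gamma(shape = 3.2+36 = 39.2, rate = 1.3+6 = 7.3).
Mode = (α−1)/β = 38.2/7.3 = 5.233.
Mean = α/β = 39.2/7.3 = 5.370.
The mean is pulled above the mode by the posterior's right skew.

MAP = 5.233, posterior mean = 5.370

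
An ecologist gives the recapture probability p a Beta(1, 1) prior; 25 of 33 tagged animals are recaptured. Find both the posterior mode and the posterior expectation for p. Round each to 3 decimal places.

Posterior: Beta(1+25, 1+8) = Beta(26, 9).
Mode = (26−1)/(26+9−2) = 25/33 = 0.758.
With a flat prior the MAP equals the MLE, 25/33.
Mean = 26/(26+9) = 26/35 = 0.743.

posterior mode = 0.758, posterior expectation = 0.743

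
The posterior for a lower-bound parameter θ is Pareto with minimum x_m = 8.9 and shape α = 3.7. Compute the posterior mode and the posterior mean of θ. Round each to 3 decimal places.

The Pareto density is strictly decreasing on [x_m, ∞), so the mode is x_m = 8.900.
Mean = α·x_m/(α−1) = 3.7·8.9/2.7 = 12.196.
The mean is pulled above the mode by the posterior's right skew.

MAP = 8.900; posterior mean = 12.196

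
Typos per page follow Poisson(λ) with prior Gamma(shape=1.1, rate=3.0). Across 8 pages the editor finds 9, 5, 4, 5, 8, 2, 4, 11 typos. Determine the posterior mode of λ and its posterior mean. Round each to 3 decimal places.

λ_MAP = 4.373, E[λ|data] = 4.464

Σ counts = 48. Posterior: Gamma(shape = 1.1+48 = 49.1, rate = 3.0+8 = 11.0).
Mode = (α−1)/β = 48.1/11.0 = 4.373.
Mean = α/β = 49.1/11.0 = 4.464.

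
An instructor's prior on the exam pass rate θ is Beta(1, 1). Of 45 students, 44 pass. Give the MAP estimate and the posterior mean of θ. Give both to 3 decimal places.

Posterior: Beta(1+44, 1+1) = Beta(45, 2).
Mode = (45−1)/(45+2−2) = 44/45 = 0.978.
With a flat prior the MAP equals the MLE, 44/45.
Mean = 45/(45+2) = 45/47 = 0.957.

MAP = 0.978; posterior mean = 0.957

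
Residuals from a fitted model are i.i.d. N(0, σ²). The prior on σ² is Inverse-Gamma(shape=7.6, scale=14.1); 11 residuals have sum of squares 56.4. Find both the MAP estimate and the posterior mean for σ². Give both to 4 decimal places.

MAP: 3.0000. Posterior mean: 3.4959.

Posterior: Inverse-Gamma(shape = 7.6+11/2 = 13.1, scale = 14.1+56.4/2 = 42.3).
Mode = β/(α+1) = 42.3/14.1 = 3.0000.
Mean = β/(α−1) = 42.3/12.1 = 3.4959.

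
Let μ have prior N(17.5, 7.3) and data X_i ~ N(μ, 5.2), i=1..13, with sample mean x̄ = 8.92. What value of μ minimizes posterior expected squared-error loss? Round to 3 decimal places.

Posterior for μ is Normal. Precision-weighted mean: (1/7.3·17.5 + 13/5.2·8.92) / (1/7.3 + 13/5.2) = 9.366.
A Normal posterior is symmetric, so mode = mean.
Squared-error loss ⇒ the optimal estimator is the posterior mean.

9.366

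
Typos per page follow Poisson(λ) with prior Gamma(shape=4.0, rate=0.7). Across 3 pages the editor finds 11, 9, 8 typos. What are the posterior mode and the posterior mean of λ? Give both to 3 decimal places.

Σ counts = 28. Posterior: Gamma(shape = 4.0+28 = 32.0, rate = 0.7+3 = 3.7).
Mode = (α−1)/β = 31.0/3.7 = 8.378.
Mean = α/β = 32.0/3.7 = 8.649.
The mean is pulled above the mode by the posterior's right skew.

λ_MAP = 8.378, E[λ|data] = 8.649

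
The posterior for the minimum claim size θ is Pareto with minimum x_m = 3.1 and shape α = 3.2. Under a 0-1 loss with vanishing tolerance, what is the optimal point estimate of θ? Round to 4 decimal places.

3.1000

The Pareto density is strictly decreasing on [x_m, ∞), so the mode is x_m = 3.1000.
Mean = α·x_m/(α−1) = 3.2·3.1/2.2 = 4.5091.
This is the posterior mode — the MAP estimate.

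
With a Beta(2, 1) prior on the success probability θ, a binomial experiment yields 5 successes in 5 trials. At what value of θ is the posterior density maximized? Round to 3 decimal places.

1.000

Posterior: Beta(2+5, 1+0) = Beta(7, 1).
Since β = 1 ≤ 1 and α > 1, the Beta density is monotone increasing on [0,1]; the mode is at 1.
Mean = 7/(7+1) = 0.875.
This is the posterior mode — the MAP estimate.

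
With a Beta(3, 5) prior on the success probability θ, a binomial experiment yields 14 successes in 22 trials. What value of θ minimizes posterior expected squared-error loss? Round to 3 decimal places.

0.567

Posterior: Beta(3+14, 5+8) = Beta(17, 13).
Mode = (17−1)/(17+13−2) = 16/28 = 0.571.
Mean = 17/(17+13) = 17/30 = 0.567.
Squared-error loss ⇒ the optimal estimator is the posterior mean.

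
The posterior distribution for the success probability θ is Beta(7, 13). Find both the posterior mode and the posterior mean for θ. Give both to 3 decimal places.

Mode = (7−1)/(7+13−2) = 6/18 = 0.333.
Mean = 7/(7+13) = 7/20 = 0.350.

MAP = 0.333; posterior mean = 0.350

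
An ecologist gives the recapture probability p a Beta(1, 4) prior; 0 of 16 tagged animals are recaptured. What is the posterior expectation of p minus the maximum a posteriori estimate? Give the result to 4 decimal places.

Posterior: Beta(1+0, 4+16) = Beta(1, 20).
Since α = 1 ≤ 1 and β > 1, the Beta density is monotone decreasing on [0,1]; the mode is at 0.
Mean = 1/(1+20) = 0.0476.
Difference = 0.0476 − 0.0000 = 0.0476.
The posterior is right-skewed, so the mean exceeds the mode.

0.0476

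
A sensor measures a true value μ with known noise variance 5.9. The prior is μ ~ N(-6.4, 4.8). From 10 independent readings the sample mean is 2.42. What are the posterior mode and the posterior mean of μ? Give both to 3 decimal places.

MAP = 1.455; posterior mean = 1.455

Posterior for μ is Normal. Precision-weighted mean: (1/4.8·-6.4 + 10/5.9·2.42) / (1/4.8 + 10/5.9) = 1.455.
A Normal posterior is symmetric, so mode = mean.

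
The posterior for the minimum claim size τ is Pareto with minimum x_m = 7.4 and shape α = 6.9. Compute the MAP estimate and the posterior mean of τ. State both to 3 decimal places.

MAP estimate = 7.400, posterior mean = 8.654

The Pareto density is strictly decreasing on [x_m, ∞), so the mode is x_m = 7.400.
Mean = α·x_m/(α−1) = 6.9·7.4/5.9 = 8.654.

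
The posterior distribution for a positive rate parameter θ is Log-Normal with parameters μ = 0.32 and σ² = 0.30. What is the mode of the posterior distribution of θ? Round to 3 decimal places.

1.020

Mode = exp(μ − σ²) = exp(0.02) = 1.020.
Mean = exp(μ + σ²/2) = exp(0.470) = 1.600.
This is the posterior mode — the MAP estimate.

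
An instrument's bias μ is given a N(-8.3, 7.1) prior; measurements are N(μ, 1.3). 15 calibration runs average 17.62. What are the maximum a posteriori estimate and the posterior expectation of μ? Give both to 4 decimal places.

μ_MAP = 17.3074, E[μ|data] = 17.3074

Posterior for μ is Normal. Precision-weighted mean: (1/7.1·-8.3 + 15/1.3·17.62) / (1/7.1 + 15/1.3) = 17.3074.
A Normal posterior is symmetric, so mode = mean.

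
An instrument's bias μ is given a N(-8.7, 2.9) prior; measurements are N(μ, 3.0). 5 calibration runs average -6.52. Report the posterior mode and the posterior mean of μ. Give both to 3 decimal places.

Posterior for μ is Normal. Precision-weighted mean: (1/2.9·-8.7 + 5/3.0·-6.52) / (1/2.9 + 5/3.0) = -6.894.
A Normal posterior is symmetric, so mode = mean.

MAP = -6.894, posterior mean = -6.894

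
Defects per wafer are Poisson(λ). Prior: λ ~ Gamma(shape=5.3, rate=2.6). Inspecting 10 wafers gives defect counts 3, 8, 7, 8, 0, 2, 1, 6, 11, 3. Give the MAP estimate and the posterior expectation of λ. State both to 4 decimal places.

MAP = 4.2302, posterior mean = 4.3095

Σ counts = 49. Posterior: Gamma(shape = 5.3+49 = 54.3, rate = 2.6+10 = 12.6).
Mode = (α−1)/β = 53.3/12.6 = 4.2302.
Mean = α/β = 54.3/12.6 = 4.3095.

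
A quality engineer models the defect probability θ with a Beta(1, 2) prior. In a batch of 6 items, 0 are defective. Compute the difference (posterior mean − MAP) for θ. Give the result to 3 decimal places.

Posterior: Beta(1+0, 2+6) = Beta(1, 8).
Since α = 1 ≤ 1 and β > 1, the Beta density is monotone decreasing on [0,1]; the mode is at 0.
Mean = 1/(1+8) = 0.111.
Difference = 0.111 − 0.000 = 0.111.

0.111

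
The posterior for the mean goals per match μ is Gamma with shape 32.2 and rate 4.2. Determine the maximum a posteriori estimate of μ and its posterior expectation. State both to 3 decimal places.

Mode = (α−1)/β = 31.2/4.2 = 7.429.
Mean = α/β = 32.2/4.2 = 7.667.
Right-skewed posterior ⇒ mode < mean.

MAP: 7.429. Posterior mean: 7.667.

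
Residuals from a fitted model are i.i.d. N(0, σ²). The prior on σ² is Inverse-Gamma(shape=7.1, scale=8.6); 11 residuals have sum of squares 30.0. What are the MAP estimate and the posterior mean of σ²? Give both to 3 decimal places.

Posterior: Inverse-Gamma(shape = 7.1+11/2 = 12.6, scale = 8.6+30.0/2 = 23.6).
Mode = β/(α+1) = 23.6/13.6 = 1.735.
Mean = β/(α−1) = 23.6/11.6 = 2.034.

MAP = 1.735; posterior mean = 2.034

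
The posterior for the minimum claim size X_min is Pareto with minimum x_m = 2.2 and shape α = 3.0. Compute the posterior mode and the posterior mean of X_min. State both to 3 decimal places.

The Pareto density is strictly decreasing on [x_m, ∞), so the mode is x_m = 2.200.
Mean = α·x_m/(α−1) = 3.0·2.2/2.0 = 3.300.

posterior mode = 2.200, posterior mean = 3.300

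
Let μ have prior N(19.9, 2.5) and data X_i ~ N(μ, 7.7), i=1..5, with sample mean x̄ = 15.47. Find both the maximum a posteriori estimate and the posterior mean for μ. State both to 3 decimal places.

MAP = 17.159; posterior mean = 17.159

Posterior for μ is Normal. Precision-weighted mean: (1/2.5·19.9 + 5/7.7·15.47) / (1/2.5 + 5/7.7) = 17.159.
A Normal posterior is symmetric, so mode = mean.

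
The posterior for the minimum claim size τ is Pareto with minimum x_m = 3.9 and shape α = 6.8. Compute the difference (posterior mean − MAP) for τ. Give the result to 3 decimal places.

0.672

The Pareto density is strictly decreasing on [x_m, ∞), so the mode is x_m = 3.900.
Mean = α·x_m/(α−1) = 6.8·3.9/5.8 = 4.572.
Difference = 4.572 − 3.900 = 0.672.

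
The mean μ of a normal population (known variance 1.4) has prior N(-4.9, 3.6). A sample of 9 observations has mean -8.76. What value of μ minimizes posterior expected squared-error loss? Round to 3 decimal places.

-8.600

Posterior for μ is Normal. Precision-weighted mean: (1/3.6·-4.9 + 9/1.4·-8.76) / (1/3.6 + 9/1.4) = -8.600.
A Normal posterior is symmetric, so mode = mean.
Squared-error loss ⇒ the optimal estimator is the posterior mean.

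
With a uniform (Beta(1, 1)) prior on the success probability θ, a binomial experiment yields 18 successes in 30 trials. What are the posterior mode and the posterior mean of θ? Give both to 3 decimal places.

Posterior: Beta(1+18, 1+12) = Beta(19, 13).
Mode = (19−1)/(19+13−2) = 18/30 = 0.600.
With a flat prior the MAP equals the MLE, 18/30.
Mean = 19/(19+13) = 19/32 = 0.594.
Mode > mean: the posterior has a left tail.

θ_MAP = 0.600, E[θ|data] = 0.594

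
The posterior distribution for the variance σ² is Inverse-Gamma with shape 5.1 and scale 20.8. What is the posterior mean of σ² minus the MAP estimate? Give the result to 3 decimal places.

Mode = β/(α+1) = 20.8/6.1 = 3.410.
Mean = β/(α−1) = 20.8/4.1 = 5.073.
Difference = 5.073 − 3.410 = 1.663.
Mean > mode: the posterior has a right tail.

1.663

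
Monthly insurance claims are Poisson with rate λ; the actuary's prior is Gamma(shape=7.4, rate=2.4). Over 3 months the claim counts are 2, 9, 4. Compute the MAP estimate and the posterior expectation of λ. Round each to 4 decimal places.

Σ counts = 15. Posterior: Gamma(shape = 7.4+15 = 22.4, rate = 2.4+3 = 5.4).
Mode = (α−1)/β = 21.4/5.4 = 3.9630.
Mean = α/β = 22.4/5.4 = 4.1481.
The posterior is right-skewed, so the mean exceeds the mode.

MAP = 3.9630, posterior mean = 4.1481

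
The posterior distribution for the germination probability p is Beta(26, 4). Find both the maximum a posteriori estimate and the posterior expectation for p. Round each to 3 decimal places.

Mode = (26−1)/(26+4−2) = 25/28 = 0.893.
Mean = 26/(26+4) = 26/30 = 0.867.
The mean is pulled below the mode by the posterior's left skew.

MAP = 0.893, posterior mean = 0.867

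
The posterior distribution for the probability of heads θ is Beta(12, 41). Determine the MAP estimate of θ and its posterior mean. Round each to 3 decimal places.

MAP = 0.216; posterior mean = 0.226

Mode = (12−1)/(12+41−2) = 11/51 = 0.216.
Mean = 12/(12+41) = 12/53 = 0.226.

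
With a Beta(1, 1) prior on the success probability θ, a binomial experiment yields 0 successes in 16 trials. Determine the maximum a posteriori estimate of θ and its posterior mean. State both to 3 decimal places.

MAP = 0.000, posterior mean = 0.056

Posterior: Beta(1+0, 1+16) = Beta(1, 17).
Since α = 1 ≤ 1 and β > 1, the Beta density is monotone decreasing on [0,1]; the mode is at 0.
Mean = 1/(1+17) = 0.056.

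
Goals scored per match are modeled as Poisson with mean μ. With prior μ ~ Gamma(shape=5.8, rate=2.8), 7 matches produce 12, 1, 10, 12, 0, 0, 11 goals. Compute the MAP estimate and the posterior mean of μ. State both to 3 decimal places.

Σ counts = 46. Posterior: Gamma(shape = 5.8+46 = 51.8, rate = 2.8+7 = 9.8).
Mode = (α−1)/β = 50.8/9.8 = 5.184.
Mean = α/β = 51.8/9.8 = 5.286.

MAP = 5.184; posterior mean = 5.286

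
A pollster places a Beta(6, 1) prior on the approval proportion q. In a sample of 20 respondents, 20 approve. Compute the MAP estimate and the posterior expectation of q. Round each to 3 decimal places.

Posterior: Beta(6+20, 1+0) = Beta(26, 1).
Since β = 1 ≤ 1 and α > 1, the Beta density is monotone increasing on [0,1]; the mode is at 1.
Mean = 26/(26+1) = 0.963.

MAP: 1.000. Posterior mean: 0.963.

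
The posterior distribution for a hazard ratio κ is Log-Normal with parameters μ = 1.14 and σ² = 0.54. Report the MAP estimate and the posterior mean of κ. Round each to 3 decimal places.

Mode = exp(μ − σ²) = exp(0.60) = 1.822.
Mean = exp(μ + σ²/2) = exp(1.410) = 4.096.

MAP = 1.822, posterior mean = 4.096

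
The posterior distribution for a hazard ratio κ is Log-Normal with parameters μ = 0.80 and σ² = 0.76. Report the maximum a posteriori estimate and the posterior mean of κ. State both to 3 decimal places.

MAP: 1.041. Posterior mean: 3.254.

Mode = exp(μ − σ²) = exp(0.04) = 1.041.
Mean = exp(μ + σ²/2) = exp(1.180) = 3.254.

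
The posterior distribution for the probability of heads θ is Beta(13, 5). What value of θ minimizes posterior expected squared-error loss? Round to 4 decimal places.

0.7222

Mode = (13−1)/(13+5−2) = 12/16 = 0.7500.
Mean = 13/(13+5) = 13/18 = 0.7222.
Squared-error loss ⇒ the optimal estimator is the posterior mean.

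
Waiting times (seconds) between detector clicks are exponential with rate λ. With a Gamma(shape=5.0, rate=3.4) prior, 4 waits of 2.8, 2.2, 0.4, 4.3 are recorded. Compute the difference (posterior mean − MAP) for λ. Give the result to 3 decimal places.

Σ times = 9.7. Posterior: Gamma(shape = 5.0+4 = 9.0, rate = 3.4+9.7 = 13.1).
Mode = (α−1)/β = 8.0/13.1 = 0.611.
Mean = α/β = 9.0/13.1 = 0.687.
Difference = 0.687 − 0.611 = 0.076.

0.076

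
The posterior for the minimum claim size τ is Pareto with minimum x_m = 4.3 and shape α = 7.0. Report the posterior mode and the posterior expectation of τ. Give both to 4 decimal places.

MAP: 4.3000. Posterior mean: 5.0167.

The Pareto density is strictly decreasing on [x_m, ∞), so the mode is x_m = 4.3000.
Mean = α·x_m/(α−1) = 7.0·4.3/6.0 = 5.0167.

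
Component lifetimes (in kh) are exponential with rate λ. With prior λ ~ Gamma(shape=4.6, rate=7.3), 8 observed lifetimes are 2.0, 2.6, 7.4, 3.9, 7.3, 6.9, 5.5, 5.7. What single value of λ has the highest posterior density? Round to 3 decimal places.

0.239

Σ times = 41.3. Posterior: Gamma(shape = 4.6+8 = 12.6, rate = 7.3+41.3 = 48.6).
Mode = (α−1)/β = 11.6/48.6 = 0.239.
Mean = α/β = 12.6/48.6 = 0.259.
This is the posterior mode — the MAP estimate.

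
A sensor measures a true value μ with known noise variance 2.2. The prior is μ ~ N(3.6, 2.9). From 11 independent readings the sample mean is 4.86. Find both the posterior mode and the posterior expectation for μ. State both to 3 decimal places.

MAP = 4.779; posterior mean = 4.779

Posterior for μ is Normal. Precision-weighted mean: (1/2.9·3.6 + 11/2.2·4.86) / (1/2.9 + 11/2.2) = 4.779.
A Normal posterior is symmetric, so mode = mean.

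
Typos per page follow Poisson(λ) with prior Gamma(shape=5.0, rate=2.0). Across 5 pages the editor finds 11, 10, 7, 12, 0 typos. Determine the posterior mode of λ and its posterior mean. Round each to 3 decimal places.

Σ counts = 40. Posterior: Gamma(shape = 5.0+40 = 45.0, rate = 2.0+5 = 7.0).
Mode = (α−1)/β = 44.0/7.0 = 6.286.
Mean = α/β = 45.0/7.0 = 6.429.
The mean is pulled above the mode by the posterior's right skew.

MAP = 6.286, posterior mean = 6.429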